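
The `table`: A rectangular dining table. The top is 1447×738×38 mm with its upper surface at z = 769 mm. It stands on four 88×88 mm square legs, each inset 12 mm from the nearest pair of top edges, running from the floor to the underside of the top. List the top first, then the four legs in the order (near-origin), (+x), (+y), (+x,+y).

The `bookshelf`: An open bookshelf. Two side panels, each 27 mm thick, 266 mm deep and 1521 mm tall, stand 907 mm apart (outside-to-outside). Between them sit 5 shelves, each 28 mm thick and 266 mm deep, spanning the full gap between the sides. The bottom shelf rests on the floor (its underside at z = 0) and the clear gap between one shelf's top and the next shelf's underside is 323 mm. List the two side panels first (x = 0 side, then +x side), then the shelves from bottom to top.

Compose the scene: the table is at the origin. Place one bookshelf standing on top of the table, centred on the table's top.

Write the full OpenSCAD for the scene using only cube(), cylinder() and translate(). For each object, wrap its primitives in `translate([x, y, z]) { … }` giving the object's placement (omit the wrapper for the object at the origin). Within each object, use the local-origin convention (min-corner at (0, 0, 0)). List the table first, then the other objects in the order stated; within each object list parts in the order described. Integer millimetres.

translate([0, 0, 731]) cube([1447, 738, 38]);
translate([12, 12, 0]) cube([88, 88, 731]);
translate([1347, 12, 0]) cube([88, 88, 731]);
translate([12, 638, 0]) cube([88, 88, 731]);
translate([1347, 638, 0]) cube([88, 88, 731]);
translate([270, 236, 769]) {
  cube([27, 266, 1521]);
  translate([880, 0, 0]) cube([27, 266, 1521]);
  translate([27, 0, 0]) cube([853, 266, 28]);
  translate([27, 0, 351]) cube([853, 266, 28]);
  translate([27, 0, 702]) cube([853, 266, 28]);
  translate([27, 0, 1053]) cube([853, 266, 28]);
  translate([27, 0, 1404]) cube([853, 266, 28]);
}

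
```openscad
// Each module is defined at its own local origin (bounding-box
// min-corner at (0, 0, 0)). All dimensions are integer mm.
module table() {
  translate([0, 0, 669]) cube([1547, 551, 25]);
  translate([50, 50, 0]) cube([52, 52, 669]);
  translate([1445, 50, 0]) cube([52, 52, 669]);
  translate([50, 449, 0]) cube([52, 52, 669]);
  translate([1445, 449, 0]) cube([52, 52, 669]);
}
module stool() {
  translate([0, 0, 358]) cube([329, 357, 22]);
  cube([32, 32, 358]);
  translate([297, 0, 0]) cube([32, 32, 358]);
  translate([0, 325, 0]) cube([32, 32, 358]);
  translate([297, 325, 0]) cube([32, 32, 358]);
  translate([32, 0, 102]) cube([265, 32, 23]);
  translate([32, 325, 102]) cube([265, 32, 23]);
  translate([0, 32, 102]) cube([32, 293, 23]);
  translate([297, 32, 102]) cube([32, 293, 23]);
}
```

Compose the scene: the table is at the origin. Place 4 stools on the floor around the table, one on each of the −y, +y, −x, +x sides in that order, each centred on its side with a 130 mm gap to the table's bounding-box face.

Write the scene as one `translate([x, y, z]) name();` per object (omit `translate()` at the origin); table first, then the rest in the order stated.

table();
translate([609, -487, 0]) stool();
translate([609, 681, 0]) stool();
translate([-459, 97, 0]) stool();
translate([1677, 97, 0]) stool();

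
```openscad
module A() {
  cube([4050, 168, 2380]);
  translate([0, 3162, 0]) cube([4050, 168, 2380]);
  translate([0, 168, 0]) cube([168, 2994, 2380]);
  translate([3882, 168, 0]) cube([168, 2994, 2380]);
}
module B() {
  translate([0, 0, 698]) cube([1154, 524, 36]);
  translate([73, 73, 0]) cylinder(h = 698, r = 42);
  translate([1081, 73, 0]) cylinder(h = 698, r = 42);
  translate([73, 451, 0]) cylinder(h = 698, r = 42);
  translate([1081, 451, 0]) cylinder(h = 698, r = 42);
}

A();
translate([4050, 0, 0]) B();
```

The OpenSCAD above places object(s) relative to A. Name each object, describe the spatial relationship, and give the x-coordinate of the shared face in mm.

The house frame's +x face and the table's −x face are both at x = 4050 mm.

A is a house frame. B is a table. The table is against the house frame's +x side, with their −y faces flush. The x-coordinate of the shared face is 4050 mm.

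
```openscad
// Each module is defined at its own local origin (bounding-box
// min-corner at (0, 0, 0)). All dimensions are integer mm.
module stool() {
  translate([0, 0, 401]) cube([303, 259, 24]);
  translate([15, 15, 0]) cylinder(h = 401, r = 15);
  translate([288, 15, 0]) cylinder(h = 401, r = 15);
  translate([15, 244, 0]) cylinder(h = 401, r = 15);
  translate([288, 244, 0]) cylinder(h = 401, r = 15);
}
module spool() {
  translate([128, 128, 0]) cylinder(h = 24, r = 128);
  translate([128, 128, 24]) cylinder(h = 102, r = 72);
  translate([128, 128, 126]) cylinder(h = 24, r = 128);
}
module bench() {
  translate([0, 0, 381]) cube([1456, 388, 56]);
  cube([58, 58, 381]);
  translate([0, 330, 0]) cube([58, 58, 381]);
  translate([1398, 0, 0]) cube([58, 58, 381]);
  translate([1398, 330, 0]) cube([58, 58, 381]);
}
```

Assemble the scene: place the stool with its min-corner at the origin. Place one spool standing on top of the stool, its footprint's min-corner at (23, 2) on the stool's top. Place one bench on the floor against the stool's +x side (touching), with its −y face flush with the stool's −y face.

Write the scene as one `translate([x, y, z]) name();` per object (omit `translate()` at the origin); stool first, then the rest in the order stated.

stool();
translate([23, 2, 425]) spool();
translate([303, 0, 0]) bench();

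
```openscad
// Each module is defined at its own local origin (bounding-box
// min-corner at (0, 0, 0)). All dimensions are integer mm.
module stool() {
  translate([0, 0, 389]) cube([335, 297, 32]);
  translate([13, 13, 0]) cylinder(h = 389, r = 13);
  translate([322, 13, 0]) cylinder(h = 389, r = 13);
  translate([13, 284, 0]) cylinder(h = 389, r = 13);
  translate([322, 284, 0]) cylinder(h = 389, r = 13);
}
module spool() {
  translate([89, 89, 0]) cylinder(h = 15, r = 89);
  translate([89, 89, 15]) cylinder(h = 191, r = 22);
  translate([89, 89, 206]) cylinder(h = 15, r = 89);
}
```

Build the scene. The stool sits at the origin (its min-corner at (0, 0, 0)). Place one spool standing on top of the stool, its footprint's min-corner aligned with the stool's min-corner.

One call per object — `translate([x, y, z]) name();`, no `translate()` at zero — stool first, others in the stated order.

stool();
translate([0, 0, 421]) spool();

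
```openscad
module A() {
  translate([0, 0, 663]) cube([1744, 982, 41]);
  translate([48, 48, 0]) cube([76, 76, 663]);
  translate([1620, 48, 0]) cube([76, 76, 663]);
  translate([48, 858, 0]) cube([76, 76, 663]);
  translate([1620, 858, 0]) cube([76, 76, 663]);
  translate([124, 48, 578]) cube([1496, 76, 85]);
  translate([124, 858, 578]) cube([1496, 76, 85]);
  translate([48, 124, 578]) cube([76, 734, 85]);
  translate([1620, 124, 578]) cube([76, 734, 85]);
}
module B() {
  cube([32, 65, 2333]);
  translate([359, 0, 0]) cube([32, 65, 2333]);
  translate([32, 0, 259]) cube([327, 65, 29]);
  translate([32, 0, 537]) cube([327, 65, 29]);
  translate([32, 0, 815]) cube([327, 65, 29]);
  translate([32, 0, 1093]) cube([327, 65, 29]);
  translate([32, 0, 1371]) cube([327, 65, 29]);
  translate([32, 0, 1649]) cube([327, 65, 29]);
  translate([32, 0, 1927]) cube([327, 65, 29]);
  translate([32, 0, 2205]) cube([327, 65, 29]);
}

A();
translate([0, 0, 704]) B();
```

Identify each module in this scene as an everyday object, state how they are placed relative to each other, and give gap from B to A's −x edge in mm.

A is a table. B is a ladder. The ladder is on top of the table. The gap from the ladder to the table's −x edge is 0 mm.

The ladder's min-x is at 0; the table's min-x is 0; gap = 0 mm.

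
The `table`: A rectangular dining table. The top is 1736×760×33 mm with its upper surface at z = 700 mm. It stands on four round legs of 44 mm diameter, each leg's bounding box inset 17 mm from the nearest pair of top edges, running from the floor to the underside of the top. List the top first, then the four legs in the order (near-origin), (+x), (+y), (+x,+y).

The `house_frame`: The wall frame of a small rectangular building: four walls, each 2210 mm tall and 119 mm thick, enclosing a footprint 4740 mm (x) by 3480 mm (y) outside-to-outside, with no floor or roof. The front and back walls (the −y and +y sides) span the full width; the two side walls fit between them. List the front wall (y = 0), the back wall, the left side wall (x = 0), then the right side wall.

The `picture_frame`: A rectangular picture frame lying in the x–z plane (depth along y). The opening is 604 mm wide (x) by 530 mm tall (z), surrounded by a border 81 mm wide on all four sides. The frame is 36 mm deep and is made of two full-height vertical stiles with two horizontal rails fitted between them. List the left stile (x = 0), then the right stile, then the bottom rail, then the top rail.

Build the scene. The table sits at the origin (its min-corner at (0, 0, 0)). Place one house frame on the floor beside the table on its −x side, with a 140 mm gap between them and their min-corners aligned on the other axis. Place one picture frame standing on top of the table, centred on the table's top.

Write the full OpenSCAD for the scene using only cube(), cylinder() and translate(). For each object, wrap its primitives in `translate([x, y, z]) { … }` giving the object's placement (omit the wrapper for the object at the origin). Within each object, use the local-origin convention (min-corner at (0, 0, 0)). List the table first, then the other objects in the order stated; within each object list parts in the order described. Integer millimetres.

translate([0, 0, 667]) cube([1736, 760, 33]);
translate([39, 39, 0]) cylinder(h = 667, r = 22);
translate([1697, 39, 0]) cylinder(h = 667, r = 22);
translate([39, 721, 0]) cylinder(h = 667, r = 22);
translate([1697, 721, 0]) cylinder(h = 667, r = 22);
translate([-4880, 0, 0]) {
  cube([4740, 119, 2210]);
  translate([0, 3361, 0]) cube([4740, 119, 2210]);
  translate([0, 119, 0]) cube([119, 3242, 2210]);
  translate([4621, 119, 0]) cube([119, 3242, 2210]);
}
translate([485, 362, 700]) {
  cube([81, 36, 692]);
  translate([685, 0, 0]) cube([81, 36, 692]);
  translate([81, 0, 0]) cube([604, 36, 81]);
  translate([81, 0, 611]) cube([604, 36, 81]);
}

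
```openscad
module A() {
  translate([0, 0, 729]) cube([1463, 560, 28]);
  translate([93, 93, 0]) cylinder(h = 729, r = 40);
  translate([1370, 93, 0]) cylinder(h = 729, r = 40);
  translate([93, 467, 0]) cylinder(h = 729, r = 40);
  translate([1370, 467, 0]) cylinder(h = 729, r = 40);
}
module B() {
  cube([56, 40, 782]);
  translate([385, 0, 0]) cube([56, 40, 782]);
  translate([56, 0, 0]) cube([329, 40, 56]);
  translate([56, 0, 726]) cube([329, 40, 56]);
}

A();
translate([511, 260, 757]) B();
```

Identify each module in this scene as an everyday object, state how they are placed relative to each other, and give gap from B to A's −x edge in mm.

A is a table. B is a picture frame. The picture frame is on top of the table, centred. The gap from the picture frame to the table's −x edge is 511 mm.

The picture frame's min-x is at 511; the table's min-x is 0; gap = 511 mm.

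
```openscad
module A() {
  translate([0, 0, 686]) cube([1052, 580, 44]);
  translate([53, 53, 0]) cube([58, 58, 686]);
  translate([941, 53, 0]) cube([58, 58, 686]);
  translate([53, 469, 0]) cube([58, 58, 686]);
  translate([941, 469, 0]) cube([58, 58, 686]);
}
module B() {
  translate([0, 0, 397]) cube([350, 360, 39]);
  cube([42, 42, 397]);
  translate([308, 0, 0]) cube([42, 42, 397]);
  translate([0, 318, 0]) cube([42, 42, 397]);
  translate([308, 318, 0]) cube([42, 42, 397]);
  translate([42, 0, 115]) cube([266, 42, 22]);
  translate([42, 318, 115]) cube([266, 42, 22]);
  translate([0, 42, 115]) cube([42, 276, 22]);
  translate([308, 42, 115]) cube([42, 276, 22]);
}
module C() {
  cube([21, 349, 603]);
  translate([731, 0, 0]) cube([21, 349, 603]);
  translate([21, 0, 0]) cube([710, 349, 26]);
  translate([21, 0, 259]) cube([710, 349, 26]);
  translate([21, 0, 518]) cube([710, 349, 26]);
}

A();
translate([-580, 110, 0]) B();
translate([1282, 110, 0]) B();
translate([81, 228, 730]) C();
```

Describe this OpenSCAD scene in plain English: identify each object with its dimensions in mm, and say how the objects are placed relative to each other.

A is a table with a 1052×580 mm rectangular top, 44 mm thick, top surface at z = 730 mm, supported by four 58×58 mm square legs, each inset 53 mm from the nearest pair of top edges, running from the floor.

B is a simple wooden stool: a rectangular seat 350 mm (x) by 360 mm (y), 39 mm thick, top face at z = 436 mm, on four square legs, each 42×42 mm in cross-section. The legs rest on z = 0, each flush with a corner of the seat. Four stretchers, 42 mm wide and 22 mm tall, connect adjacent legs with their undersides at z = 115 mm, each running between the inner faces of the legs it joins and aligned with the legs' outer faces on the other axis.

C is an open bookshelf. Two side panels, each 21 mm thick, 349 mm deep and 603 mm tall, stand 752 mm apart (outside-to-outside). Between them sit 3 shelves, each 26 mm thick and 349 mm deep, spanning the full gap between the sides. The bottom shelf rests on the floor (its underside at z = 0) and the clear gap between one shelf's top and the next shelf's underside is 233 mm.

Two stools sit around the table at the −x, +x sides. The bookshelf is on top of the table.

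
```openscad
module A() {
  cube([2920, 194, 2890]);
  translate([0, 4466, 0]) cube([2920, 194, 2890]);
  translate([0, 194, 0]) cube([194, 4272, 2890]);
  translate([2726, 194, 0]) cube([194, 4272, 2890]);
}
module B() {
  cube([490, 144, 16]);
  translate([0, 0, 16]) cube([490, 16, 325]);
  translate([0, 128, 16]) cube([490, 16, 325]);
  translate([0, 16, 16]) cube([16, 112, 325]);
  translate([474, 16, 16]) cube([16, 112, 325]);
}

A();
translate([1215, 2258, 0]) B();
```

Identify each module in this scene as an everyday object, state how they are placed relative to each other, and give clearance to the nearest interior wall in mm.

A is a house frame. B is an open box. The open box sits inside the house frame, centred. The clearance to the nearest interior wall is 1021 mm.

Clearances: x = 1021, y = 2064; minimum 1021 mm.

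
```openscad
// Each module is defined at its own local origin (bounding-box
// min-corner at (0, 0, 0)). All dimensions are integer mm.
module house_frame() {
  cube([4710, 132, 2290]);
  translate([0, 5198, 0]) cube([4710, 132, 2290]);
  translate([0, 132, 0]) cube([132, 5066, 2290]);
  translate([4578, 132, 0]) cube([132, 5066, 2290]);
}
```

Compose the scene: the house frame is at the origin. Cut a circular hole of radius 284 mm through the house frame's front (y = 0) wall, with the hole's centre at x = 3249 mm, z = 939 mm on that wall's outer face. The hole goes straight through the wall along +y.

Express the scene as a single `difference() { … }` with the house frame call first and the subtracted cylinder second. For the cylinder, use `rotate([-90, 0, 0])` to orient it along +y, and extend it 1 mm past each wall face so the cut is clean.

difference() {
  house_frame();
  translate([3249, -1, 939]) rotate([-90, 0, 0]) cylinder(h = 134, r = 284);
}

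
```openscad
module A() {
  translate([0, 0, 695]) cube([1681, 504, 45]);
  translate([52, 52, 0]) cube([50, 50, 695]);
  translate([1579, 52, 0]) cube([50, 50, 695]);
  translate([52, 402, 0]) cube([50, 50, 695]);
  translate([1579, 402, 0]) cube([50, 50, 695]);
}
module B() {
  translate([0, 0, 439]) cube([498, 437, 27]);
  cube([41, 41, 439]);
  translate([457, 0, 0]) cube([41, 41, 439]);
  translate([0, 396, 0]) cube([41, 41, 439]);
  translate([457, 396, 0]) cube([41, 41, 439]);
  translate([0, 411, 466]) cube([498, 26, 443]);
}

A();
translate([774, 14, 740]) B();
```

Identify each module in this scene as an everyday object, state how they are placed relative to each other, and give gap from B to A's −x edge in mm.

The chair's min-x is at 774; the table's min-x is 0; gap = 774 mm.

A is a table. B is a chair. The chair is on top of the table. The gap from the chair to the table's −x edge is 774 mm.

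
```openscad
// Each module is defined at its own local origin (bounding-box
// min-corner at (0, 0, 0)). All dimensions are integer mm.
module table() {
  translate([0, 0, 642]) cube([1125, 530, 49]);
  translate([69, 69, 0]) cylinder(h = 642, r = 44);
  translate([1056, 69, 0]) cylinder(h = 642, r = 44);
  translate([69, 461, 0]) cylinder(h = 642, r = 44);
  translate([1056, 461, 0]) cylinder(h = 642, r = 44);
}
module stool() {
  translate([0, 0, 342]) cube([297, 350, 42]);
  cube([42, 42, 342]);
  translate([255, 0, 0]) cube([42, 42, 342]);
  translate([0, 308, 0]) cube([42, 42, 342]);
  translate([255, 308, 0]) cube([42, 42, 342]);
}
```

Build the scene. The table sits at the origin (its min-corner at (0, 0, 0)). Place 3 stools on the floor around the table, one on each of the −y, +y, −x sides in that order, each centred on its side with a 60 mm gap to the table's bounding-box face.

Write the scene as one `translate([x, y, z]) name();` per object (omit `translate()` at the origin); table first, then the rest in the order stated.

table();
translate([414, -410, 0]) stool();
translate([414, 590, 0]) stool();
translate([-357, 90, 0]) stool();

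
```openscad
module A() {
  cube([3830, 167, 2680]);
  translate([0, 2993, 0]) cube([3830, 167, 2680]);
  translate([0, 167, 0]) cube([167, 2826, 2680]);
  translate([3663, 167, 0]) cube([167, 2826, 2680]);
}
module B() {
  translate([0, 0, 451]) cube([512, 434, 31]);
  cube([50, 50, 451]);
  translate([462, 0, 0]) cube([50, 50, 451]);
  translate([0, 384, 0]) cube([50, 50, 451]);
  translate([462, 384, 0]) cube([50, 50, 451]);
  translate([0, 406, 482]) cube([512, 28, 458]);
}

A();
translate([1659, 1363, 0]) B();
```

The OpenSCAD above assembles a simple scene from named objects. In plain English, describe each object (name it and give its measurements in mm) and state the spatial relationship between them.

A is a box-shaped house frame (walls only): outside footprint 3830×3160 mm, wall height 2680 mm, wall thickness 167 mm. The two y-facing walls run the full x-width; the two x-facing walls fit between the inner faces of the y-facing walls.

B is a chair. The seat is a 512×434×31 mm slab with its top at z = 482 mm, on four 50×50 mm corner legs (flush with the seat edges, standing on z = 0). A flat backrest 28 mm thick, 458 mm tall, spans the full seat width and rises from the seat top along its +y edge, rear face flush with the rear of the seat.

The chair sits inside the house frame, centred.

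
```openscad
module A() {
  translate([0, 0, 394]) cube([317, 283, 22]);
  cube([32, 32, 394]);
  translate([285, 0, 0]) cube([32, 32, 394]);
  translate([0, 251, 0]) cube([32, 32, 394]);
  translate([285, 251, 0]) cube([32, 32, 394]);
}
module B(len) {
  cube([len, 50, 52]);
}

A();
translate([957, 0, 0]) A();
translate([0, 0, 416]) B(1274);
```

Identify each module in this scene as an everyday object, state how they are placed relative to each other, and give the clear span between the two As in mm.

Second stool starts at x = 957; first ends at x = 317; clear span = 957 − 317 = 640 mm.

A is a stool. B is a beam. A beam spans the tops of two stools. The clear span between the two stools is 640 mm.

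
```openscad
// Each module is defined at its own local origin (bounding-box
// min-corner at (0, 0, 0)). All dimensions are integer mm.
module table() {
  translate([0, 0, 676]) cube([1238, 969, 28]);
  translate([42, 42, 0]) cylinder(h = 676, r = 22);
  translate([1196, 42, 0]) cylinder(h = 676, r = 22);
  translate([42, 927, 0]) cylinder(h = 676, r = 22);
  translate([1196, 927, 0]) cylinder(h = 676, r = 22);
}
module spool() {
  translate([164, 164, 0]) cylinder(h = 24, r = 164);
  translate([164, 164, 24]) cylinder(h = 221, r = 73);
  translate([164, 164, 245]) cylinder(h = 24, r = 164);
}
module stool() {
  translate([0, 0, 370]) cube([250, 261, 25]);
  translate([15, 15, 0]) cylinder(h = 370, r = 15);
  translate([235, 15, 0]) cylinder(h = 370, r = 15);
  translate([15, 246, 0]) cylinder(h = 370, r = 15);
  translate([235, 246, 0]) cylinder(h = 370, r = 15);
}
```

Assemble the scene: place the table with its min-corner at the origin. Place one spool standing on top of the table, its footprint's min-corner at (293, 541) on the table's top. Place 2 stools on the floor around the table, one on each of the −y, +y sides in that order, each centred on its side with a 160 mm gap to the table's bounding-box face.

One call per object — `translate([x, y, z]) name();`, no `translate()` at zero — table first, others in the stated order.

table();
translate([293, 541, 704]) spool();
translate([494, -421, 0]) stool();
translate([494, 1129, 0]) stool();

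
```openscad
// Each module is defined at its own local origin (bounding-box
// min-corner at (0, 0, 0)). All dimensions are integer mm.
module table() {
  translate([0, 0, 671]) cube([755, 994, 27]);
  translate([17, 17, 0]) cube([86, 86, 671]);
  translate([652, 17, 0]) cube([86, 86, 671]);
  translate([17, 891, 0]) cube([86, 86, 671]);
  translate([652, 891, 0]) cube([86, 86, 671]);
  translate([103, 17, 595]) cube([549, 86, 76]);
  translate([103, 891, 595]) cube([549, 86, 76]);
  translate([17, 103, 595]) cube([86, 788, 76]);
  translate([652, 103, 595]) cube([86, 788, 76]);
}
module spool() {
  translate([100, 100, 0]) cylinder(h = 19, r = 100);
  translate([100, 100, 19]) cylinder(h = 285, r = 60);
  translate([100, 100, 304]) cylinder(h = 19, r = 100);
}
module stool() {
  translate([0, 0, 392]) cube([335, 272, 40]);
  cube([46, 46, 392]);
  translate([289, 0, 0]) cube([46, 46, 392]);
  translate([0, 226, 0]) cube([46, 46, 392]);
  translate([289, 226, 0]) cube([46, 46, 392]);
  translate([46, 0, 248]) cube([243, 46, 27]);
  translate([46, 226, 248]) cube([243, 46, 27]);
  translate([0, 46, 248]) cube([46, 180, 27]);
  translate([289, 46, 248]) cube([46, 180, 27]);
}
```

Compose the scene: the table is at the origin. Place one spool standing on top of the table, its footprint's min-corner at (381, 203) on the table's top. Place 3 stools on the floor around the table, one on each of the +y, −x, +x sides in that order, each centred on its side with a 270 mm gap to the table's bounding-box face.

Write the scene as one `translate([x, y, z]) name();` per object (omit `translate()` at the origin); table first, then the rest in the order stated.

table();
translate([381, 203, 698]) spool();
translate([210, 1264, 0]) stool();
translate([-605, 361, 0]) stool();
translate([1025, 361, 0]) stool();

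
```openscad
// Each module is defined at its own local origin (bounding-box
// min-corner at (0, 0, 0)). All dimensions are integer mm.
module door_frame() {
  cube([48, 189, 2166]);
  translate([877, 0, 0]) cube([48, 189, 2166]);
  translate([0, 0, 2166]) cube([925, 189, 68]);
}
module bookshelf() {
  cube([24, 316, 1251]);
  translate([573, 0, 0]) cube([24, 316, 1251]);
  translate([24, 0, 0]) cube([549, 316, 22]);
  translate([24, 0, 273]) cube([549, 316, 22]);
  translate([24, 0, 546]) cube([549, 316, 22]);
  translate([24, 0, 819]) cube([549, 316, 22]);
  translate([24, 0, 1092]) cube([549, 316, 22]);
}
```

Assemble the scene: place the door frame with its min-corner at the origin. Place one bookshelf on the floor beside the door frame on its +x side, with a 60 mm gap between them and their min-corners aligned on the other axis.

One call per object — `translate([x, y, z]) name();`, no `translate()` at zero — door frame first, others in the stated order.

door_frame();
translate([985, 0, 0]) bookshelf();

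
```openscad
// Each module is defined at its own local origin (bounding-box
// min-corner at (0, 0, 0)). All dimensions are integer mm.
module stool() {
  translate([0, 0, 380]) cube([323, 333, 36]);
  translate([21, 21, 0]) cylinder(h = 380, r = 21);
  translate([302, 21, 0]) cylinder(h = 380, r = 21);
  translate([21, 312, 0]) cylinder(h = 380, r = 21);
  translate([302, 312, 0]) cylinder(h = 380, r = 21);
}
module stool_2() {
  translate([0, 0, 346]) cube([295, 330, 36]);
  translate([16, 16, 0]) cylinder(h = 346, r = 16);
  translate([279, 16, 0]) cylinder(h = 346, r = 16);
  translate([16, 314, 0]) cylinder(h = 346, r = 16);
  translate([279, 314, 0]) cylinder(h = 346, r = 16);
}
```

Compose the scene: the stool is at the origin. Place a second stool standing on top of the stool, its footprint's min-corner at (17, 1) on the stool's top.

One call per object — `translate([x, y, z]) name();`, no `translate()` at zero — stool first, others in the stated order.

stool();
translate([17, 1, 416]) stool_2();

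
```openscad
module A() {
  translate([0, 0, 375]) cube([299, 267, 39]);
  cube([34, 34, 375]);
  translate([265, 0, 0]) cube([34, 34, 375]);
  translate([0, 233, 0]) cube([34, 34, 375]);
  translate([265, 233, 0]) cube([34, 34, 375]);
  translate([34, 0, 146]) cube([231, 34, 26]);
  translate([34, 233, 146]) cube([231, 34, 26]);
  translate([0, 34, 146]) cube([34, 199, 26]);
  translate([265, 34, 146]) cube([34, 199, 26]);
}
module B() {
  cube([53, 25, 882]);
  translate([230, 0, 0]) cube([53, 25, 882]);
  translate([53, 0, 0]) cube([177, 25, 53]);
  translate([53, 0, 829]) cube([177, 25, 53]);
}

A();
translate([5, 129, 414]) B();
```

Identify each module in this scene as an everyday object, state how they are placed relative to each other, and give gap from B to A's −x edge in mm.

A is a stool. B is a picture frame. The picture frame is on top of the stool. The gap from the picture frame to the stool's −x edge is 5 mm.

The picture frame's min-x is at 5; the stool's min-x is 0; gap = 5 mm.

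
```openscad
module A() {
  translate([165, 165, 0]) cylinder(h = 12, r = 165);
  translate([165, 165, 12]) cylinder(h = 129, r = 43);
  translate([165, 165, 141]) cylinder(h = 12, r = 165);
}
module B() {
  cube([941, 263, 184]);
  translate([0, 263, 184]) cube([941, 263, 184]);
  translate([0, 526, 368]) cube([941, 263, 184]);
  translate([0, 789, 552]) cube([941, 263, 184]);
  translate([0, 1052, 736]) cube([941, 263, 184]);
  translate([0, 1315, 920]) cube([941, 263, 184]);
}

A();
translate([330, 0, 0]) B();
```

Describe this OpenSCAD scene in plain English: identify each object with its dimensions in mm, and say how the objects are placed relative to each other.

A is a spool: two coaxial disc flanges of radius 165 mm and thickness 12 mm, joined by a core cylinder of radius 43 mm and height 129 mm. The lower flange rests on z = 0 and the three cylinders share a vertical axis.

B is a straight staircase of 6 solid steps. Each step is 941 mm wide (x), 263 mm deep (y, the going) and 184 mm tall (the rise). The first step rests on the floor; each subsequent step sits one going further in +y and one rise higher in +z, directly behind and above the previous step with no overlap.

The staircase is against the spool's +x side, with their −y faces flush.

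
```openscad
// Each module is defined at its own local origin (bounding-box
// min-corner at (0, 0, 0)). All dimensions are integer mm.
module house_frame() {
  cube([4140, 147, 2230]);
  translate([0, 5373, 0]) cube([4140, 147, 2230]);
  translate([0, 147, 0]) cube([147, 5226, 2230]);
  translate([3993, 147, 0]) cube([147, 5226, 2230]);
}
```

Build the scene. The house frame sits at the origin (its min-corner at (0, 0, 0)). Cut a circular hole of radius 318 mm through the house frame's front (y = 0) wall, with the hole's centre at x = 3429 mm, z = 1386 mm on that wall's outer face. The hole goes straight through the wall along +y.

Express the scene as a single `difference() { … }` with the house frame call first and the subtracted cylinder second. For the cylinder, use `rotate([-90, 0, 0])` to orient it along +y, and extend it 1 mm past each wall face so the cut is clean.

difference() {
  house_frame();
  translate([3429, -1, 1386]) rotate([-90, 0, 0]) cylinder(h = 149, r = 318);
}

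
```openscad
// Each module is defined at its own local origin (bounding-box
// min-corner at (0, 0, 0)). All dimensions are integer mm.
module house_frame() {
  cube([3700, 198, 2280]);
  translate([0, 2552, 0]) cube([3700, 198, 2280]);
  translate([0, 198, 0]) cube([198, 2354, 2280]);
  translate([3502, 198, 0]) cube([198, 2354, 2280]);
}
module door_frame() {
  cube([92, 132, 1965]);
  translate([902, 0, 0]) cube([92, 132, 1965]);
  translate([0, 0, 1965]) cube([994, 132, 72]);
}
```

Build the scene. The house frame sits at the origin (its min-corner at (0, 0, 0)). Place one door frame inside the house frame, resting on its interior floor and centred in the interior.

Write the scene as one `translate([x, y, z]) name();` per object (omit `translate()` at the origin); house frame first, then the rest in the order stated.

house_frame();
translate([1353, 1309, 0]) door_frame();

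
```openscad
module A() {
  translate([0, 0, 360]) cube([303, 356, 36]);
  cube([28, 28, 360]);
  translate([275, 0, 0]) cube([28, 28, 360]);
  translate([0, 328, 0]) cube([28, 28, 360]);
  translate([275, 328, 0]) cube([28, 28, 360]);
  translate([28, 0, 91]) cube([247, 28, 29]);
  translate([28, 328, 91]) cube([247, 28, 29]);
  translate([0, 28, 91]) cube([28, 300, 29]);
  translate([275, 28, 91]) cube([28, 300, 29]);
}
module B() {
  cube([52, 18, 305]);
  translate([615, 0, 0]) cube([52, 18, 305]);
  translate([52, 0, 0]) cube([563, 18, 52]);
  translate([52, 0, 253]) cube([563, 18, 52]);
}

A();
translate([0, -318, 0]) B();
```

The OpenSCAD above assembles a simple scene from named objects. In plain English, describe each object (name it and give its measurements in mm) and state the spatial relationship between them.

A is a four-legged stool. The seat is 303×356 mm, 36 mm thick, top at z = 396 mm. It stands on four square legs, each 28×28 mm in cross-section, from z = 0 to the seat underside, each flush with a corner of the seat. Four stretchers, 28 mm wide and 29 mm tall, connect adjacent legs with their undersides at z = 91 mm, each running between the inner faces of the legs it joins and aligned with the legs' outer faces on the other axis.

B is a picture frame with a 563×201 mm rectangular opening (x by z) and a uniform 52 mm border on every side. Frame depth is 18 mm along y. It is built from two vertical stiles running the full outside height and two horizontal rails spanning the gap between the stiles.

The picture frame is on the floor beside the stool on its −y side.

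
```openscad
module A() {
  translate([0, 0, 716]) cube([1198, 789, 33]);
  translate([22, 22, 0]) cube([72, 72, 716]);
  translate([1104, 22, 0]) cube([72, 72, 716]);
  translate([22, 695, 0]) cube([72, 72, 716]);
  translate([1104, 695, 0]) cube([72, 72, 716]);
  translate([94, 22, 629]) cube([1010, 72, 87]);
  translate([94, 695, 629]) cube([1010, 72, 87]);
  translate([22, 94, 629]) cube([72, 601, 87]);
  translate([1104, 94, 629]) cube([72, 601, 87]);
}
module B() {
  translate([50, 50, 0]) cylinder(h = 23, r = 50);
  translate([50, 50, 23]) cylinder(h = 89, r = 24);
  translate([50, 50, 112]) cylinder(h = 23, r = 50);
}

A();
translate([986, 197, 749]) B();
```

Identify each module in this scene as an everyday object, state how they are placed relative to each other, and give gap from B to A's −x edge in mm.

A is a table. B is a spool. The spool is on top of the table. The gap from the spool to the table's −x edge is 986 mm.

The spool's min-x is at 986; the table's min-x is 0; gap = 986 mm.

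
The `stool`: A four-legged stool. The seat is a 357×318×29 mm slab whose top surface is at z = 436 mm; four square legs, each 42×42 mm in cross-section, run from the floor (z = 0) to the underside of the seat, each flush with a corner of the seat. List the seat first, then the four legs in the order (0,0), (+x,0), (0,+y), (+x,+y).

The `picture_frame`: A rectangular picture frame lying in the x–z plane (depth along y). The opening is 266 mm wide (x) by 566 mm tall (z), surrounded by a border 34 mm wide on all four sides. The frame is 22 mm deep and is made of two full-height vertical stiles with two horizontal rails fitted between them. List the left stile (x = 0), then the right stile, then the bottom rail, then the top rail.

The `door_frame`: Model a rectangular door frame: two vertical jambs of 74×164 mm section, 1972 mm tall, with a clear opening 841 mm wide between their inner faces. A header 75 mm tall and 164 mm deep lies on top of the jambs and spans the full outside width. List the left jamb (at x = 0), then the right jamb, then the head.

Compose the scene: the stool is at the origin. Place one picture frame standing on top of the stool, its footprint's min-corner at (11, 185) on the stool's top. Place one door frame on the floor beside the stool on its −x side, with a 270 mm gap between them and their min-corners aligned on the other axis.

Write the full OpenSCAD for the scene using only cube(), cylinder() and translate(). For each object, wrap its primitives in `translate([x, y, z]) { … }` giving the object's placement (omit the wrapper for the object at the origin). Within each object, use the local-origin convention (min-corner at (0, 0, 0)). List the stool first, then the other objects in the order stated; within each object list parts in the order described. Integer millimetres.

translate([0, 0, 407]) cube([357, 318, 29]);
cube([42, 42, 407]);
translate([315, 0, 0]) cube([42, 42, 407]);
translate([0, 276, 0]) cube([42, 42, 407]);
translate([315, 276, 0]) cube([42, 42, 407]);
translate([11, 185, 436]) {
  cube([34, 22, 634]);
  translate([300, 0, 0]) cube([34, 22, 634]);
  translate([34, 0, 0]) cube([266, 22, 34]);
  translate([34, 0, 600]) cube([266, 22, 34]);
}
translate([-1259, 0, 0]) {
  cube([74, 164, 1972]);
  translate([915, 0, 0]) cube([74, 164, 1972]);
  translate([0, 0, 1972]) cube([989, 164, 75]);
}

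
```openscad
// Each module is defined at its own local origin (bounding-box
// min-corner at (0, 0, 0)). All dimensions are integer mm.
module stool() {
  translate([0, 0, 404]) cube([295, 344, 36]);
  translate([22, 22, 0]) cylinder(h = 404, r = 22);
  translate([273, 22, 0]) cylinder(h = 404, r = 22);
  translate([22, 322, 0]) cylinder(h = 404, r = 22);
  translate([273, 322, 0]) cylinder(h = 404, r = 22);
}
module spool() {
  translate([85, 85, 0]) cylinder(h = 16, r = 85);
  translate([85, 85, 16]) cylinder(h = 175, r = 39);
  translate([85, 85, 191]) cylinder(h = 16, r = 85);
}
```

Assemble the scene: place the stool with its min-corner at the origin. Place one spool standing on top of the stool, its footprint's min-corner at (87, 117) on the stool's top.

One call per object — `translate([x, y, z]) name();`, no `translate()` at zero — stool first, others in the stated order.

stool();
translate([87, 117, 440]) spool();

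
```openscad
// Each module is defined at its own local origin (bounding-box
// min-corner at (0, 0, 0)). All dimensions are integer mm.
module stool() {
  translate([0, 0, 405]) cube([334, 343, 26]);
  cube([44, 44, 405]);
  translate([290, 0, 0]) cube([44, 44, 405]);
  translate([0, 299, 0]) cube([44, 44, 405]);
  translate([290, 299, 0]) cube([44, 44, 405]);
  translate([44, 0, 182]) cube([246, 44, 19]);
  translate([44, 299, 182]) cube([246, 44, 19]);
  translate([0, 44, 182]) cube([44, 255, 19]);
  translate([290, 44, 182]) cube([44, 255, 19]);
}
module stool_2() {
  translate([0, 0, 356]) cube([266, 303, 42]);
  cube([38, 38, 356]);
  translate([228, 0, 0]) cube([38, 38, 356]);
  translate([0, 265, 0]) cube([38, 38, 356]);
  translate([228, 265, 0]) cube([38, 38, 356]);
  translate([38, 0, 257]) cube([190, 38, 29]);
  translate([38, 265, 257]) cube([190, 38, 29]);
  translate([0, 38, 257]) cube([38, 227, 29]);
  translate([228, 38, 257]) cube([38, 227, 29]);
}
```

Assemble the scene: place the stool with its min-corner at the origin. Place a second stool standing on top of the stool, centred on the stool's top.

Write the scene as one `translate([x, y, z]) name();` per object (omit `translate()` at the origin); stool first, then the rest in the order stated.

stool();
translate([34, 20, 431]) stool_2();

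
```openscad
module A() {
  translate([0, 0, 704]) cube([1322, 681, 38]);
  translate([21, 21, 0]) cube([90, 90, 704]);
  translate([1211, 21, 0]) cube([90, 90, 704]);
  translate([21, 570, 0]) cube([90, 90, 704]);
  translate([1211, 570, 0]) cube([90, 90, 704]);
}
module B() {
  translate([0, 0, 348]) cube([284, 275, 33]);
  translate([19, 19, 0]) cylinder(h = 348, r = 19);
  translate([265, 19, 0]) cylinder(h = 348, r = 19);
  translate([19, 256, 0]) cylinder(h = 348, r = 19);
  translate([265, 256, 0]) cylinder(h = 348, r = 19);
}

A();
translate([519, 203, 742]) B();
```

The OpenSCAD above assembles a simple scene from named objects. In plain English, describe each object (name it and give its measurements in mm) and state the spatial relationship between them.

A is a rectangular dining table. The top is 1322×681×38 mm with its upper surface at z = 742 mm. It stands on four 90×90 mm square legs, each inset 21 mm from the nearest pair of top edges, running from the floor to the underside of the top.

B is a four-legged stool. The seat is a 284×275×33 mm slab whose top surface is at z = 381 mm; four round legs, each 38 mm in diameter, run from the floor (z = 0) to the underside of the seat, each leg's axis is inset half a diameter from the nearest pair of seat edges (so the leg's bounding box is flush with the corner).

The stool is on top of the table, centred.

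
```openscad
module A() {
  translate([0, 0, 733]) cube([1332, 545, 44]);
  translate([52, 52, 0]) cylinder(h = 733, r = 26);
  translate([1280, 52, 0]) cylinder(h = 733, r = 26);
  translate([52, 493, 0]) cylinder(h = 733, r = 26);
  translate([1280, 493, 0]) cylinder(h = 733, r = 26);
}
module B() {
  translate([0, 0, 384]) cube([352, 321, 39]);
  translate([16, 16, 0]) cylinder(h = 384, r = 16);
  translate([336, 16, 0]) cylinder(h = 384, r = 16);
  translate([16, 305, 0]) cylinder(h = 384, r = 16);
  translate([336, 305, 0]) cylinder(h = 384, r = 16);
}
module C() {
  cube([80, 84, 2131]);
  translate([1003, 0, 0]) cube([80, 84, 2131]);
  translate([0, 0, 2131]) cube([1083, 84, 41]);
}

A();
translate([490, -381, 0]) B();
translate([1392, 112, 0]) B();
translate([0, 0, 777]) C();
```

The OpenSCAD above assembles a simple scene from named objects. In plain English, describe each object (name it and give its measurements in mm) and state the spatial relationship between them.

A is a rectangular dining table. The top is 1332×545×44 mm with its upper surface at z = 777 mm. It stands on four round legs of 52 mm diameter, each leg's bounding box inset 26 mm from the nearest pair of top edges, running from the floor to the underside of the top.

B is a simple wooden stool: a rectangular seat 352 mm (x) by 321 mm (y), 39 mm thick, top face at z = 423 mm, on four round legs, each 32 mm in diameter. The legs rest on z = 0, each leg's axis is inset half a diameter from the nearest pair of seat edges (so the leg's bounding box is flush with the corner).

C is a door frame. The clear opening is 923 mm wide and 2131 mm high. Two 80 mm wide jambs, 84 mm deep, stand either side of the opening from the floor to the top of the opening. A 41 mm thick head sits across the top of both jambs, spanning the full outside width of the frame.

Two stools sit around the table at the −y, +x sides. The door frame is on top of the table.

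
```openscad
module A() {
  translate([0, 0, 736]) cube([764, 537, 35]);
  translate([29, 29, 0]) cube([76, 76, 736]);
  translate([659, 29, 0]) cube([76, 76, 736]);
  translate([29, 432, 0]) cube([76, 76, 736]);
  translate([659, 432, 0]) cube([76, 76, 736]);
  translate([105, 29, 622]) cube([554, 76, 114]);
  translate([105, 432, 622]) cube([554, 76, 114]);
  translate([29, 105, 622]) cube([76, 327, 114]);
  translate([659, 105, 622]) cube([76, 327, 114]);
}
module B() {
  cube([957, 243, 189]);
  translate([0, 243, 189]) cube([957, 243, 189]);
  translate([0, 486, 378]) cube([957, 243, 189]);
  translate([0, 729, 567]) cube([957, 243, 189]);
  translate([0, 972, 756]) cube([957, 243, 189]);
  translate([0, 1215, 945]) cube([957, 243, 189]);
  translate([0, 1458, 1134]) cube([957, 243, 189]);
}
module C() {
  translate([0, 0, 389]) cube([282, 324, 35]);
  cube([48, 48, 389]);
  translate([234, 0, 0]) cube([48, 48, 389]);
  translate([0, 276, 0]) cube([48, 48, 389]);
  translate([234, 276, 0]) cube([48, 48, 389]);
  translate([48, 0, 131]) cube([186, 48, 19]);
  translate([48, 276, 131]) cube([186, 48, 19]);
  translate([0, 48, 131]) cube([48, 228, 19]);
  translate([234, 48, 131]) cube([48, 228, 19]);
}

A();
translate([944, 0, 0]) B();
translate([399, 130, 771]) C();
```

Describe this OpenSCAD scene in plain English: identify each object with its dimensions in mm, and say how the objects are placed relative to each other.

A is a rectangular dining table. The top is 764×537×35 mm with its upper surface at z = 771 mm. It stands on four 76×76 mm square legs, each inset 29 mm from the nearest pair of top edges, running from the floor to the underside of the top. Four apron rails, 76 mm thick and 114 mm tall, run between adjacent legs with their top edges flush with the underside of the top and their outer faces flush with the legs' outer faces.

B is a straight staircase of 7 solid steps. Each step is 957 mm wide (x), 243 mm deep (y, the going) and 189 mm tall (the rise). The first step rests on the floor; each subsequent step sits one going further in +y and one rise higher in +z, directly behind and above the previous step with no overlap.

C is a four-legged stool. The seat is 282×324 mm, 35 mm thick, top at z = 424 mm. It stands on four square legs, each 48×48 mm in cross-section, from z = 0 to the seat underside, each flush with a corner of the seat. Four stretchers, 48 mm wide and 19 mm tall, connect adjacent legs with their undersides at z = 131 mm, each running between the inner faces of the legs it joins and aligned with the legs' outer faces on the other axis.

The staircase is on the floor beside the table on its +x side. The stool is on top of the table.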